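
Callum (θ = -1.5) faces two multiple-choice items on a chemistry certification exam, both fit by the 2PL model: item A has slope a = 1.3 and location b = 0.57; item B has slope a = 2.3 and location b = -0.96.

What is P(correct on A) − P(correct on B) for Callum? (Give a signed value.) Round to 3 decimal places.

P(θ) = 1 / (1 + exp(−a(θ − b)))
P_A = 0.0635
P_B = 0.2241
P_A − P_B = -0.1606

-0.161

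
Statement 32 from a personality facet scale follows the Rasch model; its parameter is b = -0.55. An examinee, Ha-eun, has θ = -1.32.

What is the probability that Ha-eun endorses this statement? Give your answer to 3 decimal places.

0.316

P(θ) = 1 / (1 + exp(−(θ − b)))
Exponent: (-1.32 − (-0.55)) = -0.7700
1/(1 + e^{0.7700}) = 0.3165
P = 0.3165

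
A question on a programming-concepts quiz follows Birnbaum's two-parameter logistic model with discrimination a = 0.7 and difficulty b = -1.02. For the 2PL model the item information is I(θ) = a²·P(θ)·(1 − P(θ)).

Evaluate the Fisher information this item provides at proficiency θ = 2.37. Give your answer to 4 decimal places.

0.0382

P = 1/(1+e^{-2.3730}) = 0.9147
P(1−P) = 0.9147 × 0.0853 = 0.0780
I = a² × P(1−P) = 0.7² × 0.0780 = 0.03821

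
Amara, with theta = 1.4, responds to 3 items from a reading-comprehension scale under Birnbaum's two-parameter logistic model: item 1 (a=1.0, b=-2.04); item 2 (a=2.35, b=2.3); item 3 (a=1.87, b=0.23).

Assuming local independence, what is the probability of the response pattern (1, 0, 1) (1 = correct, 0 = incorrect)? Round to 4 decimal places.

0.7774

P(theta) = 1 / (1 + exp(−a(theta − b)))
P_1 = 1/(1+e^{-3.4400}) = 0.9689
P_2 = 1/(1+e^{2.1150}) = 0.1076
P_3 = 1/(1+e^{-2.1879}) = 0.8992
L = P_1 × (1−P_2) × P_3 = 0.9689 × 0.8924 × 0.8992 = 0.77744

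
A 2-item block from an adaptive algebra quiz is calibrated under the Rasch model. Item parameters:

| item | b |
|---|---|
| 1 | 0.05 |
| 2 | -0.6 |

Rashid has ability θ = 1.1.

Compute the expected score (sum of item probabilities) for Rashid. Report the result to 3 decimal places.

1.586

P(θ) = 1 / (1 + exp(−(θ − b)))
P_1 = 1/(1+e^{-1.0500}) = 0.7408
P_2 = 1/(1+e^{-1.7000}) = 0.8455
E[score] = 0.7408 + 0.8455 = 1.5863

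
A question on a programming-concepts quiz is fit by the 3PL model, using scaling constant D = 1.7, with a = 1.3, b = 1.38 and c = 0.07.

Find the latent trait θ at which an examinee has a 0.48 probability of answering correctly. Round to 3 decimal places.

P(θ) = c + (1 − c) · 1 / (1 + exp(−D·a(θ − b)))
Remove guessing floor: (0.48 − 0.07)/(1 − 0.07) = 0.4409
logit = ln(0.4409/0.5591) = -0.2377
θ = b + logit/(1.7·a) = 1.38 + (-0.2377)/2.2100 = 1.2725

1.272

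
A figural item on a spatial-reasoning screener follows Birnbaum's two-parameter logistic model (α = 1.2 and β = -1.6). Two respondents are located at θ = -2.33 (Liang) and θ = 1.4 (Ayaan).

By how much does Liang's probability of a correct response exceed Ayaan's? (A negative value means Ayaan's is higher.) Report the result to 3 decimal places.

-0.679

P(θ) = 1 / (1 + exp(−α(θ − β)))
P(Liang) = 0.2940  [exponent -0.8760]
P(Ayaan) = 0.9734  [exponent 3.6000]
Difference = 0.2940 − 0.9734 = -0.6794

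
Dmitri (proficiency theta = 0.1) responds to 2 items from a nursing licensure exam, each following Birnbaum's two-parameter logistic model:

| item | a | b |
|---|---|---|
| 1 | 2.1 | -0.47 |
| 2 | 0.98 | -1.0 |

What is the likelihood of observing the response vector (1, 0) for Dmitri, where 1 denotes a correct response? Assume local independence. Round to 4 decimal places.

0.1950

P(theta) = 1 / (1 + exp(−a(theta − b)))
P_1 = 1/(1+e^{-1.1970}) = 0.7680
P_2 = 1/(1+e^{-1.0780}) = 0.7461
L = P_1 × (1−P_2) = 0.7680 × 0.2539 = 0.19498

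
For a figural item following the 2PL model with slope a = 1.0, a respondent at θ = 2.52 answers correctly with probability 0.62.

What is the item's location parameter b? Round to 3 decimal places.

2.030

P(θ) = 1 / (1 + exp(−a(θ − b)))
logit(0.62) = ln(0.62/0.38) = 0.4895
b = θ − logit/(a) = 2.52 − 0.4895/1.0000 = 2.0305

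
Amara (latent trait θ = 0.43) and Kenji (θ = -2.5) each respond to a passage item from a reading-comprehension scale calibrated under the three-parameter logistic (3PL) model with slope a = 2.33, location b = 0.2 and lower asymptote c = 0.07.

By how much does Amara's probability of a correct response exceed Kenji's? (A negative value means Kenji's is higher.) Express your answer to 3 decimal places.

P(θ) = c + (1 − c) · 1 / (1 + exp(−a(θ − b)))
P(Amara) = 0.6567  [exponent 0.5359]
P(Kenji) = 0.0717  [exponent -6.2910]
Difference = 0.6567 − 0.0717 = 0.5850

0.585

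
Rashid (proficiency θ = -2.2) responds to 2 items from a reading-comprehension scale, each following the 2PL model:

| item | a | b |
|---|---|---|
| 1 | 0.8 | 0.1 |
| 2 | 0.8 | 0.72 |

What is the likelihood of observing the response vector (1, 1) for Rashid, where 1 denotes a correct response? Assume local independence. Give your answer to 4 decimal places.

P(θ) = 1 / (1 + exp(−a(θ − b)))
P_1 = 1/(1+e^{1.8400}) = 0.1371
P_2 = 1/(1+e^{2.3360}) = 0.0882
L = P_1 × P_2 = 0.1371 × 0.0882 = 0.01209

0.0121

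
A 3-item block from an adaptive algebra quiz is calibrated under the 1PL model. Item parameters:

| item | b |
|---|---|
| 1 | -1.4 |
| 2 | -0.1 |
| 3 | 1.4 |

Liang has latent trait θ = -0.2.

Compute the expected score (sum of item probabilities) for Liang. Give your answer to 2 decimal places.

P(θ) = 1 / (1 + exp(−(θ − b)))
P_1 = 1/(1+e^{-1.2000}) = 0.7685
P_2 = 1/(1+e^{0.1000}) = 0.4750
P_3 = 1/(1+e^{1.6000}) = 0.1680
E[score] = 0.7685 + 0.4750 + 0.1680 = 1.4115

1.41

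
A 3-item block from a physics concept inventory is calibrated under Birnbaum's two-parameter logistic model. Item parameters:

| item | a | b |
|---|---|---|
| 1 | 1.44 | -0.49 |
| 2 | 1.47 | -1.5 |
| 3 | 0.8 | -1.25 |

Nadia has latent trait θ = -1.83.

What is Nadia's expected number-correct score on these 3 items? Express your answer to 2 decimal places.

P(θ) = 1 / (1 + exp(−a(θ − b)))
P_1 = 1/(1+e^{1.9296}) = 0.1268
P_2 = 1/(1+e^{0.4851}) = 0.3810
P_3 = 1/(1+e^{0.4640}) = 0.3860
E[score] = 0.1268 + 0.3810 + 0.3860 = 0.8939

0.89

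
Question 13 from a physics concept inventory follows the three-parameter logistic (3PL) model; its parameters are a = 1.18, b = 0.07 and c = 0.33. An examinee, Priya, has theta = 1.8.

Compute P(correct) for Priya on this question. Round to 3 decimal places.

P(theta) = c + (1 − c) · 1 / (1 + exp(−a(theta − b)))
Exponent: 1.18 × (1.8 − 0.07) = 2.0414
1/(1 + e^{-2.0414}) = 0.8851
P = 0.33 + 0.67 × 0.8851 = 0.9230

0.923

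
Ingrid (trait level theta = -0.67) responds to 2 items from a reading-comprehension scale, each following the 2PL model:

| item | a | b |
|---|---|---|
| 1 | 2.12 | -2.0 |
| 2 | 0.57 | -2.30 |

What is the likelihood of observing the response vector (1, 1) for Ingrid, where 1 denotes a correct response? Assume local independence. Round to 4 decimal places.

0.6766

P(theta) = 1 / (1 + exp(−a(theta − b)))
P_1 = 1/(1+e^{-2.8196}) = 0.9437
P_2 = 1/(1+e^{-0.9291}) = 0.7169
L = P_1 × P_2 = 0.9437 × 0.7169 = 0.67655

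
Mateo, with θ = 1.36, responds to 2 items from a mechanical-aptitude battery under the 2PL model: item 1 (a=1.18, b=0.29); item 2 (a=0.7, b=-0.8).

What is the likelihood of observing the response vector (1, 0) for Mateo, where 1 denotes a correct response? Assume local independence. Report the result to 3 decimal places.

0.141

P(θ) = 1 / (1 + exp(−a(θ − b)))
P_1 = 1/(1+e^{-1.2626}) = 0.7795
P_2 = 1/(1+e^{-1.5120}) = 0.8194
L = P_1 × (1−P_2) = 0.7795 × 0.1806 = 0.14081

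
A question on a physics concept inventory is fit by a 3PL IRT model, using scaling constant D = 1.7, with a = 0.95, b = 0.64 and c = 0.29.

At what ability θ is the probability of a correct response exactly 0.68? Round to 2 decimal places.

0.76

P(θ) = c + (1 − c) · 1 / (1 + exp(−D·a(θ − b)))
Remove guessing floor: (0.68 − 0.29)/(1 − 0.29) = 0.5493
logit = ln(0.5493/0.4507) = 0.1978
θ = b + logit/(1.7·a) = 0.64 + 0.1978/1.6150 = 0.7625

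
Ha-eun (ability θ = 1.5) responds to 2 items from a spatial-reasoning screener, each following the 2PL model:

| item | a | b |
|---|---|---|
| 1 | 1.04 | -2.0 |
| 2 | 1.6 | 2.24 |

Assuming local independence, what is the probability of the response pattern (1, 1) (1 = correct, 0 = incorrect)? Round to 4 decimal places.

0.2283

P(θ) = 1 / (1 + exp(−a(θ − b)))
P_1 = 1/(1+e^{-3.6400}) = 0.9744
P_2 = 1/(1+e^{1.1840}) = 0.2343
L = P_1 × P_2 = 0.9744 × 0.2343 = 0.22834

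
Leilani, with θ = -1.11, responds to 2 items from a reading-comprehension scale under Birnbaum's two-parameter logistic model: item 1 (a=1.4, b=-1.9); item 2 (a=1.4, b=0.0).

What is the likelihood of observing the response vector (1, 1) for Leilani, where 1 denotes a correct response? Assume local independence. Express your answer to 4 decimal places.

P(θ) = 1 / (1 + exp(−a(θ − b)))
P_1 = 1/(1+e^{-1.1060}) = 0.7514
P_2 = 1/(1+e^{1.5540}) = 0.1745
L = P_1 × P_2 = 0.7514 × 0.1745 = 0.13112

0.1311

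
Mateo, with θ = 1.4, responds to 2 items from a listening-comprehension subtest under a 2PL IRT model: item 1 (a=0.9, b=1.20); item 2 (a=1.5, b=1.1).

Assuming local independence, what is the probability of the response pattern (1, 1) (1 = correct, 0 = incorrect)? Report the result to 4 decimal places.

0.3327

P(θ) = 1 / (1 + exp(−a(θ − b)))
P_1 = 1/(1+e^{-0.1800}) = 0.5449
P_2 = 1/(1+e^{-0.4500}) = 0.6106
L = P_1 × P_2 = 0.5449 × 0.6106 = 0.33272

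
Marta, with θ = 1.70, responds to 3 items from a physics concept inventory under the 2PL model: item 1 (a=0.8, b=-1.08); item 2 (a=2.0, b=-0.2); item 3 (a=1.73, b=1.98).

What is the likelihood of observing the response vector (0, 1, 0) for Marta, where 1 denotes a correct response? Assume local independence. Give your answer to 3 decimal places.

P(θ) = 1 / (1 + exp(−a(θ − b)))
P_1 = 1/(1+e^{-2.2240}) = 0.9024
P_2 = 1/(1+e^{-3.8000}) = 0.9781
P_3 = 1/(1+e^{0.4844}) = 0.3812
L = (1−P_1) × P_2 × (1−P_3) = 0.0976 × 0.9781 × 0.6188 = 0.05908

0.059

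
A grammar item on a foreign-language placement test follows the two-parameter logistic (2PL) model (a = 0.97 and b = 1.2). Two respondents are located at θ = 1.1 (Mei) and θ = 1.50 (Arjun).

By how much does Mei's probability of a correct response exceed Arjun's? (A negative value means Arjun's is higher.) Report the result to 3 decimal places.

P(θ) = 1 / (1 + exp(−a(θ − b)))
P(Mei) = 0.4758  [exponent -0.0970]
P(Arjun) = 0.5722  [exponent 0.2910]
Difference = 0.4758 − 0.5722 = -0.0965

-0.096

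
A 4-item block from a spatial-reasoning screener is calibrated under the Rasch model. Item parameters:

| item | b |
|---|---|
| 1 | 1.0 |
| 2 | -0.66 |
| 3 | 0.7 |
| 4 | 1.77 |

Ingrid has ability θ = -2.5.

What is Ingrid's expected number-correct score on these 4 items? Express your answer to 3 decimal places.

P(θ) = 1 / (1 + exp(−(θ − b)))
P_1 = 1/(1+e^{3.5000}) = 0.0293
P_2 = 1/(1+e^{1.8400}) = 0.1371
P_3 = 1/(1+e^{3.2000}) = 0.0392
P_4 = 1/(1+e^{4.2700}) = 0.0138
E[score] = 0.0293 + 0.1371 + 0.0392 + 0.0138 = 0.2193

0.219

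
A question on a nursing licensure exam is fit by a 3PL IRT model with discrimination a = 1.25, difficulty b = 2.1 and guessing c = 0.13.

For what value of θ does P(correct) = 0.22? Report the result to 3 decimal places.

0.372

P(θ) = c + (1 − c) · 1 / (1 + exp(−a(θ − b)))
Remove guessing floor: (0.22 − 0.13)/(1 − 0.13) = 0.1034
logit = ln(0.1034/0.8966) = -2.1595
θ = b + logit/(a) = 2.1 + (-2.1595)/1.2500 = 0.3724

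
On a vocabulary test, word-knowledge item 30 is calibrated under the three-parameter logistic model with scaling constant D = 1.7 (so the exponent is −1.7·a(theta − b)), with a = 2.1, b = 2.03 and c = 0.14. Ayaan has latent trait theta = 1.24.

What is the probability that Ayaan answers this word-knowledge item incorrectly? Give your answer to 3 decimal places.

P(theta) = c + (1 − c) · 1 / (1 + exp(−D·a(theta − b)))
Exponent: 1.7 × 2.1 × (1.24 − 2.03) = -2.8203
1/(1 + e^{2.8203}) = 0.0562
P = 0.14 + 0.86 × 0.0562 = 0.1884
P(incorrect) = 1 − 0.1884 = 0.8116

0.812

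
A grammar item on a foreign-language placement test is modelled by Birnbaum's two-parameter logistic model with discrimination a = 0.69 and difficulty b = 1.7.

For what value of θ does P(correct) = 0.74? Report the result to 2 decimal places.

3.22

P(θ) = 1 / (1 + exp(−a(θ − b)))
logit = ln(0.7400/0.2600) = 1.0460
θ = b + logit/(a) = 1.7 + 1.0460/0.6900 = 3.2159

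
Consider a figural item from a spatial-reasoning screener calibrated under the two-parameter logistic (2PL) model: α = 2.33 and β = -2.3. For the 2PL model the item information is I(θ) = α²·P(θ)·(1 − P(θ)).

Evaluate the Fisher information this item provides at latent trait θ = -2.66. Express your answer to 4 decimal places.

1.1439

P = 1/(1+e^{0.8388}) = 0.3018
P(1−P) = 0.3018 × 0.6982 = 0.2107
I = α² × P(1−P) = 2.33² × 0.2107 = 1.14393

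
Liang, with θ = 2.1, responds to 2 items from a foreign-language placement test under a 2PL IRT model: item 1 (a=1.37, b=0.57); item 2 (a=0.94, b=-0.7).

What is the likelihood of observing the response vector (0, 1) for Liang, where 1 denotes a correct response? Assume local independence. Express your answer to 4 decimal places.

P(θ) = 1 / (1 + exp(−a(θ − b)))
P_1 = 1/(1+e^{-2.0961}) = 0.8905
P_2 = 1/(1+e^{-2.6320}) = 0.9329
L = (1−P_1) × P_2 = 0.1095 × 0.9329 = 0.10213

0.1021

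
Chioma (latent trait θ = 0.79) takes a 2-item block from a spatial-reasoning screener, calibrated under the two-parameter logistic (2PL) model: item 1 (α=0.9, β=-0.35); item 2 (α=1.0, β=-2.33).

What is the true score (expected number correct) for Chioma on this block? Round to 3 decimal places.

1.694

P(θ) = 1 / (1 + exp(−α(θ − β)))
P_1 = 1/(1+e^{-1.0260}) = 0.7361
P_2 = 1/(1+e^{-3.1200}) = 0.9577
E[score] = 0.7361 + 0.9577 = 1.6938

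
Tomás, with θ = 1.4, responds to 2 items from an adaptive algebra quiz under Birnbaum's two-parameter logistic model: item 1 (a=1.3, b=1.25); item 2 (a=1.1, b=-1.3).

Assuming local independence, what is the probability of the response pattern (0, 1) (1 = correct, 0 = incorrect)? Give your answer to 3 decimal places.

0.429

P(θ) = 1 / (1 + exp(−a(θ − b)))
P_1 = 1/(1+e^{-0.1950}) = 0.5486
P_2 = 1/(1+e^{-2.9700}) = 0.9512
L = (1−P_1) × P_2 = 0.4514 × 0.9512 = 0.42938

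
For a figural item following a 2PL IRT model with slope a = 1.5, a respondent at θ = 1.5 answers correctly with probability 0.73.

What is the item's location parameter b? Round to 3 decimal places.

0.837

P(θ) = 1 / (1 + exp(−a(θ − b)))
logit(0.73) = ln(0.73/0.27) = 0.9946
b = θ − logit/(a) = 1.5 − 0.9946/1.5000 = 0.8369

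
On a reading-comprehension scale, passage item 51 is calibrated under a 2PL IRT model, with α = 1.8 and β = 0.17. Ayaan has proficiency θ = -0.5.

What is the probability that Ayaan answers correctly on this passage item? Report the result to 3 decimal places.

P(θ) = 1 / (1 + exp(−α(θ − β)))
Exponent: 1.8 × (-0.5 − 0.17) = -1.2060
1/(1 + e^{1.2060}) = 0.2304

0.230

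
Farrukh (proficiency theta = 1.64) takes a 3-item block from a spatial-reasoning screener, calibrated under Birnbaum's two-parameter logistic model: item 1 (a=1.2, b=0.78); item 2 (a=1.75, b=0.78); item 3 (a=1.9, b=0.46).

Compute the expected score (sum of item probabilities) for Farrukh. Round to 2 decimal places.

P(theta) = 1 / (1 + exp(−a(theta − b)))
P_1 = 1/(1+e^{-1.0320}) = 0.7373
P_2 = 1/(1+e^{-1.5050}) = 0.8183
P_3 = 1/(1+e^{-2.2420}) = 0.9040
E[score] = 0.7373 + 0.8183 + 0.9040 = 2.4596

2.46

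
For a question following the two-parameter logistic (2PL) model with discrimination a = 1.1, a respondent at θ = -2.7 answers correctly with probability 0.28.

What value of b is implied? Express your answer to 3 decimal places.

P(θ) = 1 / (1 + exp(−a(θ − b)))
logit(0.28) = ln(0.28/0.72) = -0.9445
b = θ − logit/(a) = -2.7 − (-0.9445)/1.1000 = -1.8414

-1.841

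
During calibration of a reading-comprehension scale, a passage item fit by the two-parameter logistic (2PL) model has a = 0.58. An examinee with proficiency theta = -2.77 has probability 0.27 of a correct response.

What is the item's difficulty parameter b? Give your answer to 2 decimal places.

P(theta) = 1 / (1 + exp(−a(theta − b)))
logit(0.27) = ln(0.27/0.73) = -0.9946
b = theta − logit/(a) = -2.77 − (-0.9946)/0.5800 = -1.0551

-1.06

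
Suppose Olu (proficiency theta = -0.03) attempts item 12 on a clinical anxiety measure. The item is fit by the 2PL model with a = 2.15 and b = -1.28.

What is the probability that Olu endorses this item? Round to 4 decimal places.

P(theta) = 1 / (1 + exp(−a(theta − b)))
Exponent: 2.15 × (-0.03 − (-1.28)) = 2.6875
1/(1 + e^{-2.6875}) = 0.9363

0.9363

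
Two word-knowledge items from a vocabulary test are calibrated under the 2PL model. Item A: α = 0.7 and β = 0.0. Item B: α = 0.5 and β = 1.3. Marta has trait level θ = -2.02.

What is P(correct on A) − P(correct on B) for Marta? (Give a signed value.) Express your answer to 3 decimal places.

P(θ) = 1 / (1 + exp(−α(θ − β)))
P_A = 0.1956
P_B = 0.1598
P_A − P_B = 0.0358

0.036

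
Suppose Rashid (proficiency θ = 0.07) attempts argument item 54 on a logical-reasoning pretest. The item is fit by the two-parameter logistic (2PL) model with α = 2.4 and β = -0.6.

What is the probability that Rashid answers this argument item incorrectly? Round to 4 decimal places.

P(θ) = 1 / (1 + exp(−α(θ − β)))
Exponent: 2.4 × (0.07 − (-0.6)) = 1.6080
1/(1 + e^{-1.6080}) = 0.8331
P(incorrect) = 1 − 0.8331 = 0.1669

0.1669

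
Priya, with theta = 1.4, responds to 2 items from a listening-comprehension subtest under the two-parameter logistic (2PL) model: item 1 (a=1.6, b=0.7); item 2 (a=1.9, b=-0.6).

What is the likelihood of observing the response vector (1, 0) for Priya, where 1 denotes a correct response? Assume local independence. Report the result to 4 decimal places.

P(theta) = 1 / (1 + exp(−a(theta − b)))
P_1 = 1/(1+e^{-1.1200}) = 0.7540
P_2 = 1/(1+e^{-3.8000}) = 0.9781
L = P_1 × (1−P_2) = 0.7540 × 0.0219 = 0.01650

0.0165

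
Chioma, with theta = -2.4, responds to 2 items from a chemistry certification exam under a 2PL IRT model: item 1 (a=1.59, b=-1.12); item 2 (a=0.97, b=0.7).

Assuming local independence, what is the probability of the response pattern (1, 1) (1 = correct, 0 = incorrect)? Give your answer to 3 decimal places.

P(theta) = 1 / (1 + exp(−a(theta − b)))
P_1 = 1/(1+e^{2.0352}) = 0.1156
P_2 = 1/(1+e^{3.0070}) = 0.0471
L = P_1 × P_2 = 0.1156 × 0.0471 = 0.00544

0.005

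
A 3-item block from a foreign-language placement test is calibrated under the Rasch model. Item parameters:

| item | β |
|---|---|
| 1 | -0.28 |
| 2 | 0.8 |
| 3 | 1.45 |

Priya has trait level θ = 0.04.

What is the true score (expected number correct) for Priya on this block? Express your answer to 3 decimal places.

1.094

P(θ) = 1 / (1 + exp(−(θ − β)))
P_1 = 1/(1+e^{-0.3200}) = 0.5793
P_2 = 1/(1+e^{0.7600}) = 0.3186
P_3 = 1/(1+e^{1.4100}) = 0.1962
E[score] = 0.5793 + 0.3186 + 0.1962 = 1.0942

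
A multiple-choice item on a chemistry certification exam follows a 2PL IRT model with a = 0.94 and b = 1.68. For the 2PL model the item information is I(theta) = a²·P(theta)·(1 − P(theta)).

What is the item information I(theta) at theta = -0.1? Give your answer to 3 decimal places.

P = 1/(1+e^{1.6732}) = 0.1580
P(1−P) = 0.1580 × 0.8420 = 0.1330
I = a² × P(1−P) = 0.94² × 0.1330 = 0.11755

0.118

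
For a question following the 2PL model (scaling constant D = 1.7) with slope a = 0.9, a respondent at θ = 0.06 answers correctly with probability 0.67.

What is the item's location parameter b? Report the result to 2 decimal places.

P(θ) = 1 / (1 + exp(−D·a(θ − b)))
logit(0.67) = ln(0.67/0.33) = 0.7082
b = θ − logit/(1.7·a) = 0.06 − 0.7082/1.5300 = -0.4029

-0.40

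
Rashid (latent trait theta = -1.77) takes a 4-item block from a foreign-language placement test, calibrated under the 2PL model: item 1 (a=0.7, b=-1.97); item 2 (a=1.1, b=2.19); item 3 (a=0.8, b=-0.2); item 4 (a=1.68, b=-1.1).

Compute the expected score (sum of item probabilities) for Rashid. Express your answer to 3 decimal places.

P(theta) = 1 / (1 + exp(−a(theta − b)))
P_1 = 1/(1+e^{-0.1400}) = 0.5349
P_2 = 1/(1+e^{4.3560}) = 0.0127
P_3 = 1/(1+e^{1.2560}) = 0.2217
P_4 = 1/(1+e^{1.1256}) = 0.2450
E[score] = 0.5349 + 0.0127 + 0.2217 + 0.2450 = 1.0142

1.014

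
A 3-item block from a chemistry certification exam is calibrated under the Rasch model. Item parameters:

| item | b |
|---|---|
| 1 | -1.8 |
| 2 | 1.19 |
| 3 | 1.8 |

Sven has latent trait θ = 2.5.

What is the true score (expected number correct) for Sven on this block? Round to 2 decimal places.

P(θ) = 1 / (1 + exp(−(θ − b)))
P_1 = 1/(1+e^{-4.3000}) = 0.9866
P_2 = 1/(1+e^{-1.3100}) = 0.7875
P_3 = 1/(1+e^{-0.7000}) = 0.6682
E[score] = 0.9866 + 0.7875 + 0.6682 = 2.4423

2.44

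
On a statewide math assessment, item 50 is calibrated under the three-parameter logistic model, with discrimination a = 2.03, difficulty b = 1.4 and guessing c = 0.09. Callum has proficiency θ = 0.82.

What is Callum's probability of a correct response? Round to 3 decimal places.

0.304

P(θ) = c + (1 − c) · 1 / (1 + exp(−a(θ − b)))
Exponent: 2.03 × (0.82 − 1.4) = -1.1774
1/(1 + e^{1.1774}) = 0.2355
P = 0.09 + 0.91 × 0.2355 = 0.3043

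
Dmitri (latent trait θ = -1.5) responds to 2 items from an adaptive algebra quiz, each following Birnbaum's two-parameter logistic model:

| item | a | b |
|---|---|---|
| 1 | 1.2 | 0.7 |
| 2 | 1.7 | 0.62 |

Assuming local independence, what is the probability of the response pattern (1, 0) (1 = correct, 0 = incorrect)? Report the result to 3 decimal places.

P(θ) = 1 / (1 + exp(−a(θ − b)))
P_1 = 1/(1+e^{2.6400}) = 0.0666
P_2 = 1/(1+e^{3.6040}) = 0.0265
L = P_1 × (1−P_2) = 0.0666 × 0.9735 = 0.06484

0.065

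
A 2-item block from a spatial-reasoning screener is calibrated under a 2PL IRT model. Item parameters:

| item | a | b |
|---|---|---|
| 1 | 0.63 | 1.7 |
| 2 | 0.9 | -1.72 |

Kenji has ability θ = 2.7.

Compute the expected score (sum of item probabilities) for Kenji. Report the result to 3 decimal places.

1.634

P(θ) = 1 / (1 + exp(−a(θ − b)))
P_1 = 1/(1+e^{-0.6300}) = 0.6525
P_2 = 1/(1+e^{-3.9780}) = 0.9816
E[score] = 0.6525 + 0.9816 = 1.6341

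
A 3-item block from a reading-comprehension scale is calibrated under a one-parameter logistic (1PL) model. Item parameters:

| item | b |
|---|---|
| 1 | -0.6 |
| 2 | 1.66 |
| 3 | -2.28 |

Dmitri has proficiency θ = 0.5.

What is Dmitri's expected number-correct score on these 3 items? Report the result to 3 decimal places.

P(θ) = 1 / (1 + exp(−(θ − b)))
P_1 = 1/(1+e^{-1.1000}) = 0.7503
P_2 = 1/(1+e^{1.1600}) = 0.2387
P_3 = 1/(1+e^{-2.7800}) = 0.9416
E[score] = 0.7503 + 0.2387 + 0.9416 = 1.9305

1.931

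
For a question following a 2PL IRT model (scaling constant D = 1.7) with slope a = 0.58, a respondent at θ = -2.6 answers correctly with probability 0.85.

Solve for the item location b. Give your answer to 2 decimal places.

-4.36

P(θ) = 1 / (1 + exp(−D·a(θ − b)))
logit(0.85) = ln(0.85/0.15) = 1.7346
b = θ − logit/(1.7·a) = -2.6 − 1.7346/0.9860 = -4.3592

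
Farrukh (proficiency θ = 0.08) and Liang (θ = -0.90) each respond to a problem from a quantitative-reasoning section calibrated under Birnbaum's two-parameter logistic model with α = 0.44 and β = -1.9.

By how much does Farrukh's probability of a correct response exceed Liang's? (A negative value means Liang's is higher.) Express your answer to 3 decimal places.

P(θ) = 1 / (1 + exp(−α(θ − β)))
P(Farrukh) = 0.7050  [exponent 0.8712]
P(Liang) = 0.6083  [exponent 0.4400]
Difference = 0.7050 − 0.6083 = 0.0967

0.097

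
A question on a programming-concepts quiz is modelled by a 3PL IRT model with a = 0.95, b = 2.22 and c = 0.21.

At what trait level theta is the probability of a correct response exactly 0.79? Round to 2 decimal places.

P(theta) = c + (1 − c) · 1 / (1 + exp(−a(theta − b)))
Remove guessing floor: (0.79 − 0.21)/(1 − 0.21) = 0.7342
logit = ln(0.7342/0.2658) = 1.0159
theta = b + logit/(a) = 2.22 + 1.0159/0.9500 = 3.2894

3.29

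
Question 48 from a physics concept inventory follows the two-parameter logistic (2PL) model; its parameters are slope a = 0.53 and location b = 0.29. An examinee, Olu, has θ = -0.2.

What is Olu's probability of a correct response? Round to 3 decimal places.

0.435

P(θ) = 1 / (1 + exp(−a(θ − b)))
Exponent: 0.53 × (-0.2 − 0.29) = -0.2597
1/(1 + e^{0.2597}) = 0.4354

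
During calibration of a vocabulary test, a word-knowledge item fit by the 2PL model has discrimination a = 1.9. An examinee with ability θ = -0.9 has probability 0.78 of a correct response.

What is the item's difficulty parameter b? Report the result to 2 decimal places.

-1.57

P(θ) = 1 / (1 + exp(−a(θ − b)))
logit(0.78) = ln(0.78/0.22) = 1.2657
b = θ − logit/(a) = -0.9 − 1.2657/1.9000 = -1.5661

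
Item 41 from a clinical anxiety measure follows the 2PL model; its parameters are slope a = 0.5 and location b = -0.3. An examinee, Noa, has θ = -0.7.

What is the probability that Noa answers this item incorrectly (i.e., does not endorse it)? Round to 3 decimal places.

P(θ) = 1 / (1 + exp(−a(θ − b)))
Exponent: 0.5 × (-0.7 − (-0.3)) = -0.2000
1/(1 + e^{0.2000}) = 0.4502
P(incorrect) = 1 − 0.4502 = 0.5498

0.550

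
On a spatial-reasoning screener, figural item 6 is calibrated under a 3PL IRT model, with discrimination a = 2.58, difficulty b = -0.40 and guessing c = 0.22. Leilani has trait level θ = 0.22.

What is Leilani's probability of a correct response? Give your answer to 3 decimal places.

P(θ) = c + (1 − c) · 1 / (1 + exp(−a(θ − b)))
Exponent: 2.58 × (0.22 − (-0.40)) = 1.5996
1/(1 + e^{-1.5996}) = 0.8320
P = 0.22 + 0.78 × 0.8320 = 0.8689

0.869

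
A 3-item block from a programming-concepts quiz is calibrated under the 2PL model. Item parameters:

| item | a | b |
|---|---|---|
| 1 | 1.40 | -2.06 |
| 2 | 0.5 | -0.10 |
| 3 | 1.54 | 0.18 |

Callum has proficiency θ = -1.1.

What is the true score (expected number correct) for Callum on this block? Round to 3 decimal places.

1.293

P(θ) = 1 / (1 + exp(−a(θ − b)))
P_1 = 1/(1+e^{-1.3440}) = 0.7931
P_2 = 1/(1+e^{0.5000}) = 0.3775
P_3 = 1/(1+e^{1.9712}) = 0.1223
E[score] = 0.7931 + 0.3775 + 0.1223 = 1.2929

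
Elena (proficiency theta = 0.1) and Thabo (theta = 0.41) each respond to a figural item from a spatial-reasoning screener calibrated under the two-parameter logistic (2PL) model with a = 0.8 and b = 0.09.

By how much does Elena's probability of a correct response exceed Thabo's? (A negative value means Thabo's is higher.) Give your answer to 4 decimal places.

P(theta) = 1 / (1 + exp(−a(theta − b)))
P(Elena) = 0.5020  [exponent 0.0080]
P(Thabo) = 0.5637  [exponent 0.2560]
Difference = 0.5020 − 0.5637 = -0.0617

-0.0617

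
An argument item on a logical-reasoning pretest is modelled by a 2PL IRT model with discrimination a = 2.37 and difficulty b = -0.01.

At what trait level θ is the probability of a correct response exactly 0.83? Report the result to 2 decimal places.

P(θ) = 1 / (1 + exp(−a(θ − b)))
logit = ln(0.8300/0.1700) = 1.5856
θ = b + logit/(a) = -0.01 + 1.5856/2.3700 = 0.6590

0.66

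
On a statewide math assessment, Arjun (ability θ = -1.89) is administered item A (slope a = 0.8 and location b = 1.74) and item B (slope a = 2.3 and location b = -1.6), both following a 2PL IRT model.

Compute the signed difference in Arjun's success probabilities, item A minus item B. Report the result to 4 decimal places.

-0.2872

P(θ) = 1 / (1 + exp(−a(θ − b)))
P_A = 0.0520
P_B = 0.3392
P_A − P_B = -0.2872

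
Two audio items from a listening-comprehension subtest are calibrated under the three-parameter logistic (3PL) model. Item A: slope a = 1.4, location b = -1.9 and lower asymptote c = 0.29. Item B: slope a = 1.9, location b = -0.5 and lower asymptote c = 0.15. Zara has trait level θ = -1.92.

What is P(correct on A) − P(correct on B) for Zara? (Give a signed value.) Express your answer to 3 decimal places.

0.436

P(θ) = c + (1 − c) · 1 / (1 + exp(−a(θ − b)))
P_A = 0.6400
P_B = 0.2036
P_A − P_B = 0.4364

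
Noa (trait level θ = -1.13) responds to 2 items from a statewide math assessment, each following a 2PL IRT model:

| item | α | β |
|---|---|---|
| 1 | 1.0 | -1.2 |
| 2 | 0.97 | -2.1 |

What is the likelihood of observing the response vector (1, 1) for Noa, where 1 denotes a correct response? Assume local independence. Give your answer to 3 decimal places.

0.372

P(θ) = 1 / (1 + exp(−α(θ − β)))
P_1 = 1/(1+e^{-0.0700}) = 0.5175
P_2 = 1/(1+e^{-0.9409}) = 0.7193
L = P_1 × P_2 = 0.5175 × 0.7193 = 0.37222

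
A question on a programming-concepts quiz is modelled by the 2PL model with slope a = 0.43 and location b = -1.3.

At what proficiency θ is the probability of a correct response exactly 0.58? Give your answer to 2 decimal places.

-0.55

P(θ) = 1 / (1 + exp(−a(θ − b)))
logit = ln(0.5800/0.4200) = 0.3228
θ = b + logit/(a) = -1.3 + 0.3228/0.4300 = -0.5494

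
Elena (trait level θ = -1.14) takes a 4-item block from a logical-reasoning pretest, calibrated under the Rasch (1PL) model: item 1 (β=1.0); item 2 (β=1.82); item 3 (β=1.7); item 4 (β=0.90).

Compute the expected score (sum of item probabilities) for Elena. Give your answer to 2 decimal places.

P(θ) = 1 / (1 + exp(−(θ − β)))
P_1 = 1/(1+e^{2.1400}) = 0.1053
P_2 = 1/(1+e^{2.9600}) = 0.0493
P_3 = 1/(1+e^{2.8400}) = 0.0552
P_4 = 1/(1+e^{2.0400}) = 0.1151
E[score] = 0.1053 + 0.0493 + 0.0552 + 0.1151 = 0.3248

0.32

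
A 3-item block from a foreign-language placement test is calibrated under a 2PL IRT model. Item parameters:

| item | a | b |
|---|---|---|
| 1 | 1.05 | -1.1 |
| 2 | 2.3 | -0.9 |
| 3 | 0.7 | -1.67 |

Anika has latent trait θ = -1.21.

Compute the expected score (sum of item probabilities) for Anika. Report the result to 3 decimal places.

P(θ) = 1 / (1 + exp(−a(θ − b)))
P_1 = 1/(1+e^{0.1155}) = 0.4712
P_2 = 1/(1+e^{0.7130}) = 0.3289
P_3 = 1/(1+e^{-0.3220}) = 0.5798
E[score] = 0.4712 + 0.3289 + 0.5798 = 1.3799

1.380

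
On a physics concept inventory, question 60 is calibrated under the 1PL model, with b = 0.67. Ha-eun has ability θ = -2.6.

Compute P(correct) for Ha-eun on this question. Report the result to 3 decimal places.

0.037

P(θ) = 1 / (1 + exp(−(θ − b)))
Exponent: (-2.6 − 0.67) = -3.2700
1/(1 + e^{3.2700}) = 0.0366
P = 0.0366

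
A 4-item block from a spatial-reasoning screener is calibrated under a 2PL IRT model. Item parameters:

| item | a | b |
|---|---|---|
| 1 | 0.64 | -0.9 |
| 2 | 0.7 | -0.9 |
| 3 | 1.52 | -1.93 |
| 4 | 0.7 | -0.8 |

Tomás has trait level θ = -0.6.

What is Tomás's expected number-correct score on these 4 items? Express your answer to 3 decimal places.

2.518

P(θ) = 1 / (1 + exp(−a(θ − b)))
P_1 = 1/(1+e^{-0.1920}) = 0.5479
P_2 = 1/(1+e^{-0.2100}) = 0.5523
P_3 = 1/(1+e^{-2.0216}) = 0.8830
P_4 = 1/(1+e^{-0.1400}) = 0.5349
E[score] = 0.5479 + 0.5523 + 0.8830 + 0.5349 = 2.5182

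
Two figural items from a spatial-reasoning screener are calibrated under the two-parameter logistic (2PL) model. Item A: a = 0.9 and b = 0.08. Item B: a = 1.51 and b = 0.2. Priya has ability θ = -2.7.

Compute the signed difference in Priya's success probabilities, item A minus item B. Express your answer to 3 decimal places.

0.063

P(θ) = 1 / (1 + exp(−a(θ − b)))
P_A = 0.0757
P_B = 0.0124
P_A − P_B = 0.0633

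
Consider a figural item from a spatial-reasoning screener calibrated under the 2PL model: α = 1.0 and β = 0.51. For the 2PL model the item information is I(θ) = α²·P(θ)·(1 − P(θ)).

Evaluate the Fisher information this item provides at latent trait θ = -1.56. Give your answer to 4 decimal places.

0.0995

P = 1/(1+e^{2.0700}) = 0.1120
P(1−P) = 0.1120 × 0.8880 = 0.0995
I = α² × P(1−P) = 1.0² × 0.0995 = 0.09949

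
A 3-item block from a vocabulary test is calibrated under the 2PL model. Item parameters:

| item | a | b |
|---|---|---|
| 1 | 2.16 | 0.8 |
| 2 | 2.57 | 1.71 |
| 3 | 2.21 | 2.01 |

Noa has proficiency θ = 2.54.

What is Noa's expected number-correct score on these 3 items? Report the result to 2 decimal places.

P(θ) = 1 / (1 + exp(−a(θ − b)))
P_1 = 1/(1+e^{-3.7584}) = 0.9772
P_2 = 1/(1+e^{-2.1331}) = 0.8941
P_3 = 1/(1+e^{-1.1713}) = 0.7634
E[score] = 0.9772 + 0.8941 + 0.7634 = 2.6347

2.63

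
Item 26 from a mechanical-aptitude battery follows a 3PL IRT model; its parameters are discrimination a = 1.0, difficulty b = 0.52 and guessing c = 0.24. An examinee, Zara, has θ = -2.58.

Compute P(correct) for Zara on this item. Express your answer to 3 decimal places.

P(θ) = c + (1 − c) · 1 / (1 + exp(−a(θ − b)))
Exponent: 1.0 × (-2.58 − 0.52) = -3.1000
1/(1 + e^{3.1000}) = 0.0431
P = 0.24 + 0.76 × 0.0431 = 0.2728

0.273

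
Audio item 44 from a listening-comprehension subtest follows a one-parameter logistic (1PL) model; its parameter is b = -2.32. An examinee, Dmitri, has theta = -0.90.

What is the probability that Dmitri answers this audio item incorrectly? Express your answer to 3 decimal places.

P(theta) = 1 / (1 + exp(−(theta − b)))
Exponent: (-0.90 − (-2.32)) = 1.4200
1/(1 + e^{-1.4200}) = 0.8053
P = 0.8053
P(incorrect) = 1 − 0.8053 = 0.1947

0.195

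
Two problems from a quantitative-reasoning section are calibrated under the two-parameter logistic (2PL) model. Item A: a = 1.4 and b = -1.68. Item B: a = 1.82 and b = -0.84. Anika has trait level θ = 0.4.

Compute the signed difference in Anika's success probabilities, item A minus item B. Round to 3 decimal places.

P(θ) = 1 / (1 + exp(−a(θ − b)))
P_A = 0.9484
P_B = 0.9052
P_A − P_B = 0.0432

0.043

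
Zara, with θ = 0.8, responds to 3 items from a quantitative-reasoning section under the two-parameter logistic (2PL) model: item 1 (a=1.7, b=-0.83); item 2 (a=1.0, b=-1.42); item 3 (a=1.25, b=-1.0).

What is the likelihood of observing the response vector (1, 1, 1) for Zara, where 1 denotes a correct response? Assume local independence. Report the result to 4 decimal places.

P(θ) = 1 / (1 + exp(−a(θ − b)))
P_1 = 1/(1+e^{-2.7710}) = 0.9411
P_2 = 1/(1+e^{-2.2200}) = 0.9020
P_3 = 1/(1+e^{-2.2500}) = 0.9047
L = P_1 × P_2 × P_3 = 0.9411 × 0.9020 × 0.9047 = 0.76795

0.7679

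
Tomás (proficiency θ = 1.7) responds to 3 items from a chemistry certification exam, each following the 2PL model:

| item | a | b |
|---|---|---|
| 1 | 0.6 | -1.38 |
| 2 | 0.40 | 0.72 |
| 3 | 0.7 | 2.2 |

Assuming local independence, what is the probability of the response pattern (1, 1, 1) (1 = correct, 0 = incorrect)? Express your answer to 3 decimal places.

0.213

P(θ) = 1 / (1 + exp(−a(θ − b)))
P_1 = 1/(1+e^{-1.8480}) = 0.8639
P_2 = 1/(1+e^{-0.3920}) = 0.5968
P_3 = 1/(1+e^{0.3500}) = 0.4134
L = P_1 × P_2 × P_3 = 0.8639 × 0.5968 × 0.4134 = 0.21312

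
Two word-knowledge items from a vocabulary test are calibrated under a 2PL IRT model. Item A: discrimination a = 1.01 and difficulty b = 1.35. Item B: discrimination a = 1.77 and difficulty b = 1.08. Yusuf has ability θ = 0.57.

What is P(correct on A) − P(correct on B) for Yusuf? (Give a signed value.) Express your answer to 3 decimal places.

0.024

P(θ) = 1 / (1 + exp(−a(θ − b)))
P_A = 0.3126
P_B = 0.2885
P_A − P_B = 0.0241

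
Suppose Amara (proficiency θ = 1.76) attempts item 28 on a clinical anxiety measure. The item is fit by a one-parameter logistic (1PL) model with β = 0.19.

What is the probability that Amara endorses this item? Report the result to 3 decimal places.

0.828

P(θ) = 1 / (1 + exp(−(θ − β)))
Exponent: (1.76 − 0.19) = 1.5700
1/(1 + e^{-1.5700}) = 0.8278
P = 0.8278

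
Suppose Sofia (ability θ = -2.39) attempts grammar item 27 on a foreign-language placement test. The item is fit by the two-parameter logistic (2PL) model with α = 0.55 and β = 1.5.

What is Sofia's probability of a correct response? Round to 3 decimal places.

0.105

P(θ) = 1 / (1 + exp(−α(θ − β)))
Exponent: 0.55 × (-2.39 − 1.5) = -2.1395
1/(1 + e^{2.1395}) = 0.1053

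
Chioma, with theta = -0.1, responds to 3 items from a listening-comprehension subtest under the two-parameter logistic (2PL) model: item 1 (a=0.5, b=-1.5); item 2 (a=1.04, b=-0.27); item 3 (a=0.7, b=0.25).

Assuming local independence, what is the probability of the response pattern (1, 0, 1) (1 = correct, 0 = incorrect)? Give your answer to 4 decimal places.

0.1338

P(theta) = 1 / (1 + exp(−a(theta − b)))
P_1 = 1/(1+e^{-0.7000}) = 0.6682
P_2 = 1/(1+e^{-0.1768}) = 0.5441
P_3 = 1/(1+e^{0.2450}) = 0.4391
L = P_1 × (1−P_2) × P_3 = 0.6682 × 0.4559 × 0.4391 = 0.13375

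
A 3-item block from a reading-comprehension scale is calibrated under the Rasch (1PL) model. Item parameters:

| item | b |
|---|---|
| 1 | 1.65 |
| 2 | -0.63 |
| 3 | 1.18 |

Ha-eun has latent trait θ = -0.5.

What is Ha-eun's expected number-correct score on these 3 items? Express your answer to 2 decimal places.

0.79

P(θ) = 1 / (1 + exp(−(θ − b)))
P_1 = 1/(1+e^{2.1500}) = 0.1043
P_2 = 1/(1+e^{-0.1300}) = 0.5325
P_3 = 1/(1+e^{1.6800}) = 0.1571
E[score] = 0.1043 + 0.5325 + 0.1571 = 0.7939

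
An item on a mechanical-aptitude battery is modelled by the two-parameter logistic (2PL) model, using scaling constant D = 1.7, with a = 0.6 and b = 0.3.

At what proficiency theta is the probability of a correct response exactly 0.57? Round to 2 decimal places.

0.58

P(theta) = 1 / (1 + exp(−D·a(theta − b)))
logit = ln(0.5700/0.4300) = 0.2819
theta = b + logit/(1.7·a) = 0.3 + 0.2819/1.0200 = 0.5763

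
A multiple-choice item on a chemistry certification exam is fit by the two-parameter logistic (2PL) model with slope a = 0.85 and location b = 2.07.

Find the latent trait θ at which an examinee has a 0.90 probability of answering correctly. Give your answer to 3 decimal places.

4.655

P(θ) = 1 / (1 + exp(−a(θ − b)))
logit = ln(0.9000/0.1000) = 2.1972
θ = b + logit/(a) = 2.07 + 2.1972/0.8500 = 4.6550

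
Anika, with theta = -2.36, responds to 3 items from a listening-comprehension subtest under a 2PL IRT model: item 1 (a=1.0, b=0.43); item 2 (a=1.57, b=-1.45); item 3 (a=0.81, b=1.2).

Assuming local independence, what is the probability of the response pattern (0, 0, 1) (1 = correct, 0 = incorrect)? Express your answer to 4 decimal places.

0.0403

P(theta) = 1 / (1 + exp(−a(theta − b)))
P_1 = 1/(1+e^{2.7900}) = 0.0579
P_2 = 1/(1+e^{1.4287}) = 0.1933
P_3 = 1/(1+e^{2.8836}) = 0.0530
L = (1−P_1) × (1−P_2) × P_3 = 0.9421 × 0.8067 × 0.0530 = 0.04026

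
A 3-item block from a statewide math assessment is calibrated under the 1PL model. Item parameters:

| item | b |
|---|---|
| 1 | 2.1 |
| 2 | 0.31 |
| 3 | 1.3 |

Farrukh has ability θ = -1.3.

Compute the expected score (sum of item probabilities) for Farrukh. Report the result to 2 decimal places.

0.27

P(θ) = 1 / (1 + exp(−(θ − b)))
P_1 = 1/(1+e^{3.4000}) = 0.0323
P_2 = 1/(1+e^{1.6100}) = 0.1666
P_3 = 1/(1+e^{2.6000}) = 0.0691
E[score] = 0.0323 + 0.1666 + 0.0691 = 0.2680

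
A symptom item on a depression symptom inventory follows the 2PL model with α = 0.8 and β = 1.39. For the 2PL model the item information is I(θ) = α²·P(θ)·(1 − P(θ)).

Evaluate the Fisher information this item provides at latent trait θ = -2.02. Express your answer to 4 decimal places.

P = 1/(1+e^{2.7280}) = 0.0613
P(1−P) = 0.0613 × 0.9387 = 0.0576
I = α² × P(1−P) = 0.8² × 0.0576 = 0.03685

0.0369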